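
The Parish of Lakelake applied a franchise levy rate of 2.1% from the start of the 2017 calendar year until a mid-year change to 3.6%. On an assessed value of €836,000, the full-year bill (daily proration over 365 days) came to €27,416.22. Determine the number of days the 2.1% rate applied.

Let d = days at the first rate; then 365 − d days at the second rate.
€836,000 × [2.1%·d + 3.6%·(365−d)] / 365 = €27,416.22
Solving gives d = 78, so the new rate took effect on 20 Mar 2017.

78 days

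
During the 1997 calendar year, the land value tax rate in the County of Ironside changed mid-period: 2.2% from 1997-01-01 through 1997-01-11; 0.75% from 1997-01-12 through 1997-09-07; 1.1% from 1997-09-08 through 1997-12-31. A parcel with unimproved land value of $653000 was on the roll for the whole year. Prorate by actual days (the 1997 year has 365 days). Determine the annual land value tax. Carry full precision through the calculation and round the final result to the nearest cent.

$5902.94

1997-01-01 to 1997-01-11: 11 days at 2.2% → $653000 × 2.2% × 11/365 = $432.9479
1997-01-12 to 1997-09-07: 239 days at 0.75% → $653000 × 0.75% × 239/365 = $3206.8562
1997-09-08 to 1997-12-31: 115 days at 1.1% → $653000 × 1.1% × 115/365 = $2263.1370
Total = $5902.9411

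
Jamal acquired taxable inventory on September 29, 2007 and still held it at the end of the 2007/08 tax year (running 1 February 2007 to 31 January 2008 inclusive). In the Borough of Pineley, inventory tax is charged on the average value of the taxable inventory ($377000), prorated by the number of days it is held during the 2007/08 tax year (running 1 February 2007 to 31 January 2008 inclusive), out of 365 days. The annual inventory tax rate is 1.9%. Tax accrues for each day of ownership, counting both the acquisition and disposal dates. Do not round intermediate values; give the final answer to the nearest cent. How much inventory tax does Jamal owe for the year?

Days held (September 29, 2007 – January 31, 2008): 125 out of 365
Tax = $377000 × 1.9% × 125/365 = $2453.0822

$2453.08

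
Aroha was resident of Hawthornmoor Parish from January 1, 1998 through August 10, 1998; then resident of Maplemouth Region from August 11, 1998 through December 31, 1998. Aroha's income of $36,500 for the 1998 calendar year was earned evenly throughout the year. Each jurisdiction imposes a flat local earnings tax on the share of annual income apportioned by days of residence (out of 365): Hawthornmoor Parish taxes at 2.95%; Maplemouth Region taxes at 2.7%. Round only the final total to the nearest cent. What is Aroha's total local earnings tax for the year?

$1,041.00

Hawthornmoor Parish, January 1 – August 10, 1998: 222 days → $36,500 × 2.95% × 222/365 = $654.9000
Maplemouth Region, August 11 – December 31, 1998: 143 days → $36,500 × 2.7% × 143/365 = $386.1000
Total = $1,041.0000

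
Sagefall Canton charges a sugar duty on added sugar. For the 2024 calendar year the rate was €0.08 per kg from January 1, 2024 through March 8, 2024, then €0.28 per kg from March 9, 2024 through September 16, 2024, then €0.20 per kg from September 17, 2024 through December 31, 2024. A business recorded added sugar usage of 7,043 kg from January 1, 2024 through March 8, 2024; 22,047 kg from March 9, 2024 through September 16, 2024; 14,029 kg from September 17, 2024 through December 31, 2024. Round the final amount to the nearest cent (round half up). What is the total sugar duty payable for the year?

€9542.40

January 1 – March 8, 2024: 7,043 kg at €0.08/kg → €563.44
March 9 – September 16, 2024: 22,047 kg at €0.28/kg → €6173.16
September 17 – December 31, 2024: 14,029 kg at €0.20/kg → €2805.80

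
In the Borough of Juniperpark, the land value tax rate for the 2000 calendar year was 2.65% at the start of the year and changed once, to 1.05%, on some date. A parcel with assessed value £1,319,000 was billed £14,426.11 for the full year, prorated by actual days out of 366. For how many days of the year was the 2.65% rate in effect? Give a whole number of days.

Let d = days at the first rate; then 366 − d days at the second rate.
£1,319,000 × [2.65%·d + 1.05%·(366−d)] / 366 = £14,426.11
Solving gives d = 10, so the new rate took effect on 11 January 2000.

10 days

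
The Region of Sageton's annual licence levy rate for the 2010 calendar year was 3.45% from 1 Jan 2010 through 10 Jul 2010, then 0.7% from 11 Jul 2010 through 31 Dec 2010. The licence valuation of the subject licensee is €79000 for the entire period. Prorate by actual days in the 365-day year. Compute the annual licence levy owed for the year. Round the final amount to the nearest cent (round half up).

1 Jan – 10 Jul 2010: 191 days at 3.45% → €79000 × 3.45% × 191/365 = €1426.2205
11 Jul – 31 Dec 2010: 174 days at 0.7% → €79000 × 0.7% × 174/365 = €263.6219
Total = €1689.8425

€1689.84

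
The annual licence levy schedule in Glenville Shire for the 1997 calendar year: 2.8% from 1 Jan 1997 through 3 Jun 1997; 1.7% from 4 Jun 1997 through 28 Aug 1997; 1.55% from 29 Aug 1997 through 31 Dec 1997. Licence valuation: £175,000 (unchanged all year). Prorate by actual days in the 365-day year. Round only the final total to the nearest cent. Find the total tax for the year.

1 Jan – 3 Jun 1997: 154 days at 2.8% → £175,000 × 2.8% × 154/365 = £2,067.3973
4 Jun – 28 Aug 1997: 86 days at 1.7% → £175,000 × 1.7% × 86/365 = £700.9589
29 Aug – 31 Dec 1997: 125 days at 1.55% → £175,000 × 1.55% × 125/365 = £928.9384
Total = £3,697.2945

£3,697.29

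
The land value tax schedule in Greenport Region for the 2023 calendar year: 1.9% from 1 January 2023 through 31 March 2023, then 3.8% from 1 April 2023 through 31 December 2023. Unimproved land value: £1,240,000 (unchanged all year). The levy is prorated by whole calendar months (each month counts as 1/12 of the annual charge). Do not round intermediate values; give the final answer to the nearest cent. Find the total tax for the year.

1 January – 31 March 2023: 3 months at 1.9% → £1,240,000 × 1.9% × 3/12 = £5,890.0000
1 April – 31 December 2023: 9 months at 3.8% → £1,240,000 × 3.8% × 9/12 = £35,340.0000
Total = £41,230.0000

£41,230.00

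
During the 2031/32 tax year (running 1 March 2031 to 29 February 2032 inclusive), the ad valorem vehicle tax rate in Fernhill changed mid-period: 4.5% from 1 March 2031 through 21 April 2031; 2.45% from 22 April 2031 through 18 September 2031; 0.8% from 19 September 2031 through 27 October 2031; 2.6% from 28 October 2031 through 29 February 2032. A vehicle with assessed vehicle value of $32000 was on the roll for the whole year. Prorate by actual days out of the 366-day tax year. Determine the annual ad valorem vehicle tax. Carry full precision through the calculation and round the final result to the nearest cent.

1 March – 21 April 2031: 52 days at 4.5% → $32000 × 4.5% × 52/366 = $204.5902
22 April – 18 September 2031: 150 days at 2.45% → $32000 × 2.45% × 150/366 = $321.3115
19 September – 27 October 2031: 39 days at 0.8% → $32000 × 0.8% × 39/366 = $27.2787
28 October 2031 – 29 February 2032: 125 days at 2.6% → $32000 × 2.6% × 125/366 = $284.1530
Total = $837.3333

$837.33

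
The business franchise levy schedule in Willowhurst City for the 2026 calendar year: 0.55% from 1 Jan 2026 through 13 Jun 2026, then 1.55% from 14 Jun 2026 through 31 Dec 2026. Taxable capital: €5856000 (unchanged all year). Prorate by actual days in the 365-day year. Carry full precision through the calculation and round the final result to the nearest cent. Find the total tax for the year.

1 Jan – 13 Jun 2026: 164 days at 0.55% → €5856000 × 0.55% × 164/365 = €14471.5397
14 Jun – 31 Dec 2026: 201 days at 1.55% → €5856000 × 1.55% × 201/365 = €49984.5699
Total = €64456.1096

€64456.11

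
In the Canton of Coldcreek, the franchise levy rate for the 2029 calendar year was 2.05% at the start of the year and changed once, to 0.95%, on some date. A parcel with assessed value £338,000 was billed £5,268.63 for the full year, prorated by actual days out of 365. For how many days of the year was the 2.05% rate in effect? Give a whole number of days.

202 days

Let d = days at the first rate; then 365 − d days at the second rate.
£338,000 × [2.05%·d + 0.95%·(365−d)] / 365 = £5,268.63
Solving gives d = 202, so the new rate took effect on July 22, 2029.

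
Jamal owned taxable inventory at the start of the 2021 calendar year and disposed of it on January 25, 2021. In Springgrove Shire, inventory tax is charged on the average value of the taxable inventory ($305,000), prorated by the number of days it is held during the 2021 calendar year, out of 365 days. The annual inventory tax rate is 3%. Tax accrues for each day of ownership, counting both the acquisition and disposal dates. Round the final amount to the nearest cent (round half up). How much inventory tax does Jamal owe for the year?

Days held (January 1 – January 25, 2021): 25 out of 365
Tax = $305,000 × 3% × 25/365 = $626.7123

$626.71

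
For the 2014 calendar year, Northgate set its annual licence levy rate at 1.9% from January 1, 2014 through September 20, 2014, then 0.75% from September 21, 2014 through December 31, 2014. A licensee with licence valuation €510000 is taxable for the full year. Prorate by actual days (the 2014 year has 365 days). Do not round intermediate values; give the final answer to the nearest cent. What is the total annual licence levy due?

€8051.01

January 1 – September 20, 2014: 263 days at 1.9% → €510000 × 1.9% × 263/365 = €6982.1096
September 21 – December 31, 2014: 102 days at 0.75% → €510000 × 0.75% × 102/365 = €1068.9041
Total = €8051.0137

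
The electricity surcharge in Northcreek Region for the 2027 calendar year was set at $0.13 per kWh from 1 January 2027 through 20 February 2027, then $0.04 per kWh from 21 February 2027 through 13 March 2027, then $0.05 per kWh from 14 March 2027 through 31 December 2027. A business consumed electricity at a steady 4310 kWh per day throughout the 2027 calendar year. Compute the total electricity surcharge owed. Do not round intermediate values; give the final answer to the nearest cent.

$95,337.20

1 January – 20 February 2027: 51 days × 4310 kWh/day = 219,810 kWh at $0.13/kWh → $28,575.30
21 February – 13 March 2027: 21 days × 4310 kWh/day = 90,510 kWh at $0.04/kWh → $3,620.40
14 March – 31 December 2027: 293 days × 4310 kWh/day = 1,262,830 kWh at $0.05/kWh → $63,141.50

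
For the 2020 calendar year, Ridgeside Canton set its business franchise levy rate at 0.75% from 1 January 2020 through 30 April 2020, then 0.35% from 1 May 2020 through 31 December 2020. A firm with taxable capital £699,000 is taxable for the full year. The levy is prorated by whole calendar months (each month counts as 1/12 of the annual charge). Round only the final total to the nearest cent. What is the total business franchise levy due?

£3,378.50

1 January – 30 April 2020: 4 months at 0.75% → £699,000 × 0.75% × 4/12 = £1,747.5000
1 May – 31 December 2020: 8 months at 0.35% → £699,000 × 0.35% × 8/12 = £1,631.0000
Total = £3,378.5000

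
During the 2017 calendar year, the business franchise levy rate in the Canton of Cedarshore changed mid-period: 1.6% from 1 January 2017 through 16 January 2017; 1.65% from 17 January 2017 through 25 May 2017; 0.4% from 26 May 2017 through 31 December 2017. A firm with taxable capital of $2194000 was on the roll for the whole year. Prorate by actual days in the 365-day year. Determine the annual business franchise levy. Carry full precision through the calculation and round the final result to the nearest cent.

$19622.78

1 January – 16 January 2017: 16 days at 1.6% → $2194000 × 1.6% × 16/365 = $1538.8055
17 January – 25 May 2017: 129 days at 1.65% → $2194000 × 1.65% × 129/365 = $12794.3260
26 May – 31 December 2017: 220 days at 0.4% → $2194000 × 0.4% × 220/365 = $5289.6438
Total = $19622.7753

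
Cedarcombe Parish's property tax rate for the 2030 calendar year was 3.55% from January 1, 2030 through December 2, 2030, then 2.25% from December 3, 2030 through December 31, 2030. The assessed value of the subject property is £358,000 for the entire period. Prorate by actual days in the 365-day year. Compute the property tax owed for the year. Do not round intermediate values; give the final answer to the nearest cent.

January 1 – December 2, 2030: 336 days at 3.55% → £358,000 × 3.55% × 336/365 = £11,699.2438
December 3 – December 31, 2030: 29 days at 2.25% → £358,000 × 2.25% × 29/365 = £639.9863
Total = £12,339.2301

£12,339.23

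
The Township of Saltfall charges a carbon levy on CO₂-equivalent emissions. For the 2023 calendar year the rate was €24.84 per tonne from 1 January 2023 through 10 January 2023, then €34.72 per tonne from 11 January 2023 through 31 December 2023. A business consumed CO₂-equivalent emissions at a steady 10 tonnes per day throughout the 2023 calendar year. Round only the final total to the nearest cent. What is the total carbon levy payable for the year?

1 January – 10 January 2023: 10 days × 10 tonnes/day = 100 tonnes at €24.84/tonne → €2484.00
11 January – 31 December 2023: 355 days × 10 tonnes/day = 3,550 tonnes at €34.72/tonne → €123256.00

€125740.00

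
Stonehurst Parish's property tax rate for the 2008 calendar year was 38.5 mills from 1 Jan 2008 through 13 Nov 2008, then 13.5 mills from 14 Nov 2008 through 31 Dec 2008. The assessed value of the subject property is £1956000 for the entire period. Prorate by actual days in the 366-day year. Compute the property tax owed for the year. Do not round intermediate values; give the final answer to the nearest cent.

£68892.89

1 Jan – 13 Nov 2008: 318 days at 38.5 mills → £1956000 × 3.85% × 318/366 = £65429.8033
14 Nov – 31 Dec 2008: 48 days at 13.5 mills → £1956000 × 1.35% × 48/366 = £3463.0820
Total = £68892.8852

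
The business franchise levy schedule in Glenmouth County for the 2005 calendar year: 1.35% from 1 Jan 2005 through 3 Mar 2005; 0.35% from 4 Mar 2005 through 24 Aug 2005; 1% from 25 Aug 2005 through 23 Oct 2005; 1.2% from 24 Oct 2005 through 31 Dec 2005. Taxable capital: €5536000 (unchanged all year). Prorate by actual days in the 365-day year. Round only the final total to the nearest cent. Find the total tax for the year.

1 Jan – 3 Mar 2005: 62 days at 1.35% → €5536000 × 1.35% × 62/365 = €12694.8822
4 Mar – 24 Aug 2005: 174 days at 0.35% → €5536000 × 0.35% × 174/365 = €9236.7781
25 Aug – 23 Oct 2005: 60 days at 1% → €5536000 × 1% × 60/365 = €9100.2740
24 Oct – 31 Dec 2005: 69 days at 1.2% → €5536000 × 1.2% × 69/365 = €12558.3781
Total = €43590.3123

€43590.31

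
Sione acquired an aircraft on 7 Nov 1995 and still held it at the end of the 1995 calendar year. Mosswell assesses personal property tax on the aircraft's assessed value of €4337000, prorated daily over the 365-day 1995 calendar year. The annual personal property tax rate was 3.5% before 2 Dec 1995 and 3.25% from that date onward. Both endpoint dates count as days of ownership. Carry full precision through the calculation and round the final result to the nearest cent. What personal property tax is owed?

7 Nov – 1 Dec 1995: 25 days at 3.5% → €4337000 × 3.5% × 25/365 = €10396.9178
2 Dec – 31 Dec 1995: 30 days at 3.25% → €4337000 × 3.25% × 30/365 = €11585.1370
Total = €21982.0548

€21982.05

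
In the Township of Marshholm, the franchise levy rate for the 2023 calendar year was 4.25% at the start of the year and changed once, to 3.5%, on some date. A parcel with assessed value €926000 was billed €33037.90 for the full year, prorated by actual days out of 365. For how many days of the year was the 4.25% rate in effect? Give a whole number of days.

33 days

Let d = days at the first rate; then 365 − d days at the second rate.
€926000 × [4.25%·d + 3.5%·(365−d)] / 365 = €33037.90
Solving gives d = 33, so the new rate took effect on 3 February 2023.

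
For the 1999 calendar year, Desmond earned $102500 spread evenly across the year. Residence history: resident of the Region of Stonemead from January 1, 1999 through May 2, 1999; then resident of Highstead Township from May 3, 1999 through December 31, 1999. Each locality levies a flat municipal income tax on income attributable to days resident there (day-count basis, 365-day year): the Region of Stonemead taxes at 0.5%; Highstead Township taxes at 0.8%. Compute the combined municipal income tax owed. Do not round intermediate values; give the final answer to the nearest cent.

The Region of Stonemead, January 1 – May 2, 1999: 122 days → $102500 × 0.5% × 122/365 = $171.3014
Highstead Township, May 3 – December 31, 1999: 243 days → $102500 × 0.8% × 243/365 = $545.9178
Total = $717.2192

$717.22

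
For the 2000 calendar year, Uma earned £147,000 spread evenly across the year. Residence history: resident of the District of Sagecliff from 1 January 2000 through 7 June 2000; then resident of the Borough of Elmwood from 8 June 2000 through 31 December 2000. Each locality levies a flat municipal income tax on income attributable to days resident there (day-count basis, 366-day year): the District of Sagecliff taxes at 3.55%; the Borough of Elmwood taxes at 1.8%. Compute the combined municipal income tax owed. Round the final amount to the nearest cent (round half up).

£3,763.56

The District of Sagecliff, 1 January – 7 June 2000: 159 days → £147,000 × 3.55% × 159/366 = £2,267.0533
The Borough of Elmwood, 8 June – 31 December 2000: 207 days → £147,000 × 1.8% × 207/366 = £1,496.5082
Total = £3,763.5615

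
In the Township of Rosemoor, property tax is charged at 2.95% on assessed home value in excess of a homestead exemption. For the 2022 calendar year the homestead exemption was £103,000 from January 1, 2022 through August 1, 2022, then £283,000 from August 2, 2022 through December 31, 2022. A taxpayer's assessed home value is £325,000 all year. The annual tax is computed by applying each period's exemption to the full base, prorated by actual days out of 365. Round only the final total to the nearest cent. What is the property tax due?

£4,337.71

January 1 – August 1, 2022: 213 days, exemption £103,000 → (£325,000 − £103,000) × 2.95% × 213/365 = £3,821.7452
August 2 – December 31, 2022: 152 days, exemption £283,000 → (£325,000 − £283,000) × 2.95% × 152/365 = £515.9671
Total = £4,337.7123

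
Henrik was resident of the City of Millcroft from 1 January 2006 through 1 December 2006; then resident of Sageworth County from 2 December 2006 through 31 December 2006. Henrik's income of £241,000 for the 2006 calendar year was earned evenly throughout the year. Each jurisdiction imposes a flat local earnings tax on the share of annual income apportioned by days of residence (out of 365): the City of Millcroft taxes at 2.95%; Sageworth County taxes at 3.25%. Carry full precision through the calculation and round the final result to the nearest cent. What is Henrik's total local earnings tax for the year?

The City of Millcroft, 1 January – 1 December 2006: 335 days → £241,000 × 2.95% × 335/365 = £6,525.1575
Sageworth County, 2 December – 31 December 2006: 30 days → £241,000 × 3.25% × 30/365 = £643.7671
Total = £7,168.9247

£7,168.92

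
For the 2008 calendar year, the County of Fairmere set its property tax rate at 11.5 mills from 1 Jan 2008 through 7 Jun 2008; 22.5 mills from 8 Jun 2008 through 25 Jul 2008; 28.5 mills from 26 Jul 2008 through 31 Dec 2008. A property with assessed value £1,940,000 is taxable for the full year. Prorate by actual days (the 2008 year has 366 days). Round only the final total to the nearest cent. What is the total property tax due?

£39,436.07

1 Jan – 7 Jun 2008: 159 days at 11.5 mills → £1,940,000 × 1.15% × 159/366 = £9,692.0492
8 Jun – 25 Jul 2008: 48 days at 22.5 mills → £1,940,000 × 2.25% × 48/366 = £5,724.5902
26 Jul – 31 Dec 2008: 159 days at 28.5 mills → £1,940,000 × 2.85% × 159/366 = £24,019.4262
Total = £39,436.0656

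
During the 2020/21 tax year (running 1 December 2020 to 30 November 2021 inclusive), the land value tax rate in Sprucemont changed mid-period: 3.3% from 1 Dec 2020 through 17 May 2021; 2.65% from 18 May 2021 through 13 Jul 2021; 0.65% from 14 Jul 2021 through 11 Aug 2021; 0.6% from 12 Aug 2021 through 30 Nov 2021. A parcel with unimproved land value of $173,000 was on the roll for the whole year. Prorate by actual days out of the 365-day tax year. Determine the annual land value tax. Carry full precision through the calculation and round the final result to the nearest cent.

1 Dec 2020 – 17 May 2021: 168 days at 3.3% → $173,000 × 3.3% × 168/365 = $2,627.7041
18 May – 13 Jul 2021: 57 days at 2.65% → $173,000 × 2.65% × 57/365 = $715.9356
14 Jul – 11 Aug 2021: 29 days at 0.65% → $173,000 × 0.65% × 29/365 = $89.3438
12 Aug – 30 Nov 2021: 111 days at 0.6% → $173,000 × 0.6% × 111/365 = $315.6658
Total = $3,748.6493

$3,748.65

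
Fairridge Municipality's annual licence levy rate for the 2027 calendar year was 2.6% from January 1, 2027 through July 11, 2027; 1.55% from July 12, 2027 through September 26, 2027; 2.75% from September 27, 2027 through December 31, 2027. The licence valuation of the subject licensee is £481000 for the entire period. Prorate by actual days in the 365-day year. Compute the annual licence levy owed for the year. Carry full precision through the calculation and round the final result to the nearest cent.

£11630.32

January 1 – July 11, 2027: 192 days at 2.6% → £481000 × 2.6% × 192/365 = £6578.4986
July 12 – September 26, 2027: 77 days at 1.55% → £481000 × 1.55% × 77/365 = £1572.8041
September 27 – December 31, 2027: 96 days at 2.75% → £481000 × 2.75% × 96/365 = £3479.0137
Total = £11630.3164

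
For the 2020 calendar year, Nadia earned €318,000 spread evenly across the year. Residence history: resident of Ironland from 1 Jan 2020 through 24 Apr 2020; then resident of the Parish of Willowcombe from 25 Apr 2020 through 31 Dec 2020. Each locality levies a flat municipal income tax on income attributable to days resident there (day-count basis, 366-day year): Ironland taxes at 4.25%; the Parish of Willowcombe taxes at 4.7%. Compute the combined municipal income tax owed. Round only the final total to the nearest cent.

€14,496.37

Ironland, 1 Jan – 24 Apr 2020: 115 days → €318,000 × 4.25% × 115/366 = €4,246.5164
The Parish of Willowcombe, 25 Apr – 31 Dec 2020: 251 days → €318,000 × 4.7% × 251/366 = €10,249.8525
Total = €14,496.3689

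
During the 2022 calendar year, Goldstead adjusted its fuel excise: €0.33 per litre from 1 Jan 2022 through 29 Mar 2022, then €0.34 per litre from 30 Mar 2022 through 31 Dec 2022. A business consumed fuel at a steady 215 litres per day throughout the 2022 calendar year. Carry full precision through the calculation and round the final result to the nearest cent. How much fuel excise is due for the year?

1 Jan – 29 Mar 2022: 88 days × 215 litres/day = 18,920 litres at €0.33/litre → €6243.60
30 Mar – 31 Dec 2022: 277 days × 215 litres/day = 59,555 litres at €0.34/litre → €20248.70

€26492.30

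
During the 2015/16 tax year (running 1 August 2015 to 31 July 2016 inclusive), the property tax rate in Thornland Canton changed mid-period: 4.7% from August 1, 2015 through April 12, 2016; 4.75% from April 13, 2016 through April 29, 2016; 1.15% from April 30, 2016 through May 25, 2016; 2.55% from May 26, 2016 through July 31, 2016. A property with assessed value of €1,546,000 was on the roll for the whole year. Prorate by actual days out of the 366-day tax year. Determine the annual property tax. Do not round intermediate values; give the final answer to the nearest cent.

August 1, 2015 – April 12, 2016: 256 days at 4.7% → €1,546,000 × 4.7% × 256/366 = €50,823.6940
April 13 – April 29, 2016: 17 days at 4.75% → €1,546,000 × 4.75% × 17/366 = €3,410.9153
April 30 – May 25, 2016: 26 days at 1.15% → €1,546,000 × 1.15% × 26/366 = €1,262.9891
May 26 – July 31, 2016: 67 days at 2.55% → €1,546,000 × 2.55% × 67/366 = €7,216.7787
Total = €62,714.3770

€62,714.38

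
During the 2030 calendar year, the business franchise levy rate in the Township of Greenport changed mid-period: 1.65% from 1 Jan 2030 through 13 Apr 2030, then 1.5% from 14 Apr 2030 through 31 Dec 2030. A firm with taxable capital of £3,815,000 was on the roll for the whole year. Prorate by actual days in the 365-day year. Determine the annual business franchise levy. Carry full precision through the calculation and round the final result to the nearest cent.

£58,839.84

1 Jan – 13 Apr 2030: 103 days at 1.65% → £3,815,000 × 1.65% × 103/365 = £17,763.2671
14 Apr – 31 Dec 2030: 262 days at 1.5% → £3,815,000 × 1.5% × 262/365 = £41,076.5753
Total = £58,839.8425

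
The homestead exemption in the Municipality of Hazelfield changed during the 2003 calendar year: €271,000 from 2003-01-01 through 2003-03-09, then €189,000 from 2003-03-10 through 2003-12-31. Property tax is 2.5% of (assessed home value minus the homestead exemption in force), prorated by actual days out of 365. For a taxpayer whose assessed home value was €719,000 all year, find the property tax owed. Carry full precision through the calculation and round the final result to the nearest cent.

2003-01-01 to 2003-03-09: 68 days, exemption €271,000 → (€719,000 − €271,000) × 2.5% × 68/365 = €2,086.5753
2003-03-10 to 2003-12-31: 297 days, exemption €189,000 → (€719,000 − €189,000) × 2.5% × 297/365 = €10,781.5068
Total = €12,868.0822

€12,868.08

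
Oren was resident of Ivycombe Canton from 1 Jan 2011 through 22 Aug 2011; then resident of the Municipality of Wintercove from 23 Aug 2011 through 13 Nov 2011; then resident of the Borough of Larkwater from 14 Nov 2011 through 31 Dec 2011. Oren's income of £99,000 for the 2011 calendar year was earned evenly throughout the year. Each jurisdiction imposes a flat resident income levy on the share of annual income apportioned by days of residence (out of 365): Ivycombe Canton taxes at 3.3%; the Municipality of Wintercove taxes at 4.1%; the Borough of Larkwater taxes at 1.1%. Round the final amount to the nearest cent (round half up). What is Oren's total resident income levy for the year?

£3,160.68

Ivycombe Canton, 1 Jan – 22 Aug 2011: 234 days → £99,000 × 3.3% × 234/365 = £2,094.4603
The Municipality of Wintercove, 23 Aug – 13 Nov 2011: 83 days → £99,000 × 4.1% × 83/365 = £923.0055
The Borough of Larkwater, 14 Nov – 31 Dec 2011: 48 days → £99,000 × 1.1% × 48/365 = £143.2110
Total = £3,160.6767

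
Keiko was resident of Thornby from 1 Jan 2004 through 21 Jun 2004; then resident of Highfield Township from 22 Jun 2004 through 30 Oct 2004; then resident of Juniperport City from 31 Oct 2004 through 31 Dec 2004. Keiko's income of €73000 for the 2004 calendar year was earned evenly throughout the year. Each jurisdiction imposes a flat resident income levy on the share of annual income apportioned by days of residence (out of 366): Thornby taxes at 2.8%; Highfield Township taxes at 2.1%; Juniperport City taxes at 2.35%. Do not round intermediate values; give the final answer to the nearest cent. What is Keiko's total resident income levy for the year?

€1805.45

Thornby, 1 Jan – 21 Jun 2004: 173 days → €73000 × 2.8% × 173/366 = €966.1530
Highfield Township, 22 Jun – 30 Oct 2004: 131 days → €73000 × 2.1% × 131/366 = €548.6967
Juniperport City, 31 Oct – 31 Dec 2004: 62 days → €73000 × 2.35% × 62/366 = €290.6038
Total = €1805.4536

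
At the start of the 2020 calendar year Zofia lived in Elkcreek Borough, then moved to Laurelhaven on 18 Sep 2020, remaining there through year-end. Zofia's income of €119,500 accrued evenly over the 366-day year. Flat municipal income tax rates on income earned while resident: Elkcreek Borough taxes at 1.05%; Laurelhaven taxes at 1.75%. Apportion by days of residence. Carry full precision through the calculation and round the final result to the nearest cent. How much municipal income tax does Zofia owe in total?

Elkcreek Borough, 1 Jan – 17 Sep 2020: 261 days → €119,500 × 1.05% × 261/366 = €894.7807
Laurelhaven, 18 Sep – 31 Dec 2020: 105 days → €119,500 × 1.75% × 105/366 = €599.9488
Total = €1,494.7295

€1,494.73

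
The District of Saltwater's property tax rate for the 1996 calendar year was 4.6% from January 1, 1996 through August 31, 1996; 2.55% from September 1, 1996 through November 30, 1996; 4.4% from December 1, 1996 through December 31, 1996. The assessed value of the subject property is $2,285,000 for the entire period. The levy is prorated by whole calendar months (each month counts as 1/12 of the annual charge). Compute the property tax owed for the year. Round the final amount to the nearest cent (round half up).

January 1 – August 31, 1996: 8 months at 4.6% → $2,285,000 × 4.6% × 8/12 = $70,073.3333
September 1 – November 30, 1996: 3 months at 2.55% → $2,285,000 × 2.55% × 3/12 = $14,566.8750
December 1 – December 31, 1996: 1 month at 4.4% → $2,285,000 × 4.4% × 1/12 = $8,378.3333
Total = $93,018.5417

$93,018.54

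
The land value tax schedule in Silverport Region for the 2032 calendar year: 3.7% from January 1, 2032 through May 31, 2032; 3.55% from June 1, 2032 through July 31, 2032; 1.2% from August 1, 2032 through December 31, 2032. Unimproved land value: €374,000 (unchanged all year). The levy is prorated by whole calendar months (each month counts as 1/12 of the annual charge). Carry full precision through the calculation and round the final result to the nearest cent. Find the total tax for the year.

€9,848.67

January 1 – May 31, 2032: 5 months at 3.7% → €374,000 × 3.7% × 5/12 = €5,765.8333
June 1 – July 31, 2032: 2 months at 3.55% → €374,000 × 3.55% × 2/12 = €2,212.8333
August 1 – December 31, 2032: 5 months at 1.2% → €374,000 × 1.2% × 5/12 = €1,870.0000
Total = €9,848.6667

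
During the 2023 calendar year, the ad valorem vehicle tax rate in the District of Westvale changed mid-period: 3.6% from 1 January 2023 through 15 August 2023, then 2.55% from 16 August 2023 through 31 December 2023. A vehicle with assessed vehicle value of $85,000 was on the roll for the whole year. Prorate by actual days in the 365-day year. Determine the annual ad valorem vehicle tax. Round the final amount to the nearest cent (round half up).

$2,722.56

1 January – 15 August 2023: 227 days at 3.6% → $85,000 × 3.6% × 227/365 = $1,903.0685
16 August – 31 December 2023: 138 days at 2.55% → $85,000 × 2.55% × 138/365 = $819.4932
Total = $2,722.5616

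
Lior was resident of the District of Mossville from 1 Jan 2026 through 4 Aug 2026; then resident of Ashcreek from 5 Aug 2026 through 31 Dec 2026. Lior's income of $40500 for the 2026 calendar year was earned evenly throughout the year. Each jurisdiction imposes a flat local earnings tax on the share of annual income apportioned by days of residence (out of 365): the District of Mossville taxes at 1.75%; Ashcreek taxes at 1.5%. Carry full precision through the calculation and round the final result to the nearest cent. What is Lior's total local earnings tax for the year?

$667.42

The District of Mossville, 1 Jan – 4 Aug 2026: 216 days → $40500 × 1.75% × 216/365 = $419.4247
Ashcreek, 5 Aug – 31 Dec 2026: 149 days → $40500 × 1.5% × 149/365 = $247.9932
Total = $667.4178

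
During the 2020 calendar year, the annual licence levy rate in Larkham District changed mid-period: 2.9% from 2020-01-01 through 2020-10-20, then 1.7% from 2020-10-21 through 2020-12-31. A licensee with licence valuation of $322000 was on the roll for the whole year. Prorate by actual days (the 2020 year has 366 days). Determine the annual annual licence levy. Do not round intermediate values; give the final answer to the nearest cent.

2020-01-01 to 2020-10-20: 294 days at 2.9% → $322000 × 2.9% × 294/366 = $7501.0164
2020-10-21 to 2020-12-31: 72 days at 1.7% → $322000 × 1.7% × 72/366 = $1076.8525
Total = $8577.8689

$8577.87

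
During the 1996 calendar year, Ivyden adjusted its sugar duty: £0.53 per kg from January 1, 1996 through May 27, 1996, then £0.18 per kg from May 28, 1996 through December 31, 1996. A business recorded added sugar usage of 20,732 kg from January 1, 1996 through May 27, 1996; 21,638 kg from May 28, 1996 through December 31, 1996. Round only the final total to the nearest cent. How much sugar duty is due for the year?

£14,882.80

January 1 – May 27, 1996: 20,732 kg at £0.53/kg → £10,987.96
May 28 – December 31, 1996: 21,638 kg at £0.18/kg → £3,894.84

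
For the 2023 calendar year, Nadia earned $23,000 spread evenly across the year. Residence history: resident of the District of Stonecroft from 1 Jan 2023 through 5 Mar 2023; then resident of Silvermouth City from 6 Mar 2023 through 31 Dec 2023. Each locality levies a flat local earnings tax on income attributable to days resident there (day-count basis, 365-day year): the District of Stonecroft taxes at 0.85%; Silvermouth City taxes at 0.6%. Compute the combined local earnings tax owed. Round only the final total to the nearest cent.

$148.08

The District of Stonecroft, 1 Jan – 5 Mar 2023: 64 days → $23,000 × 0.85% × 64/365 = $34.2795
Silvermouth City, 6 Mar – 31 Dec 2023: 301 days → $23,000 × 0.6% × 301/365 = $113.8027
Total = $148.0822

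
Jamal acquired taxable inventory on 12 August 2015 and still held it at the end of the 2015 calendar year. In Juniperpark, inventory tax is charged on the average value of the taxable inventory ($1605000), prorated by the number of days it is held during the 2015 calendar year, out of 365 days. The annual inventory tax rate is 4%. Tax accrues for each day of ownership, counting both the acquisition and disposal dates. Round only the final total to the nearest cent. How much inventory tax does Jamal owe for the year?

Days held (12 August – 31 December 2015): 142 out of 365
Tax = $1605000 × 4% × 142/365 = $24976.4384

$24976.44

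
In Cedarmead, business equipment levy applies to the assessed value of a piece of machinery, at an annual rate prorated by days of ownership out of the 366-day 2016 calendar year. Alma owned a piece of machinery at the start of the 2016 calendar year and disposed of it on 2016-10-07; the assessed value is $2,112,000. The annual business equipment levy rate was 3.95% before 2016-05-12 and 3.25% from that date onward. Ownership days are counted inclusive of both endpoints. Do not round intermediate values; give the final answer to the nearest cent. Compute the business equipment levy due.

$58,030.95

2016-01-01 to 2016-05-11: 132 days at 3.95% → $2,112,000 × 3.95% × 132/366 = $30,087.3443
2016-05-12 to 2016-10-07: 149 days at 3.25% → $2,112,000 × 3.25% × 149/366 = $27,943.6066
Total = $58,030.9508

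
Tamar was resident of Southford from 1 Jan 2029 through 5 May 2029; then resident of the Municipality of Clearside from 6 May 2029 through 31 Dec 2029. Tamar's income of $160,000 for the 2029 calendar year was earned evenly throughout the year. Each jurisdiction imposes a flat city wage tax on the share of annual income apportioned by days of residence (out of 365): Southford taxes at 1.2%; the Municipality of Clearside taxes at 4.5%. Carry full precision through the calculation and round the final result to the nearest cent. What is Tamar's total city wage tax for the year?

Southford, 1 Jan – 5 May 2029: 125 days → $160,000 × 1.2% × 125/365 = $657.5342
The Municipality of Clearside, 6 May – 31 Dec 2029: 240 days → $160,000 × 4.5% × 240/365 = $4,734.2466
Total = $5,391.7808

$5,391.78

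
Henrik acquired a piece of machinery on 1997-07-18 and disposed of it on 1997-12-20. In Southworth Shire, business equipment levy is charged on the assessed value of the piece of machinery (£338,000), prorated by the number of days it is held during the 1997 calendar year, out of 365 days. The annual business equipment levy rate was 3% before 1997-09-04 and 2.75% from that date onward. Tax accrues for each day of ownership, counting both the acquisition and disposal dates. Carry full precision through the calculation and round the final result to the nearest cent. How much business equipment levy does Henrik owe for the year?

£4,083.78

1997-07-18 to 1997-09-03: 48 days at 3% → £338,000 × 3% × 48/365 = £1,333.4795
1997-09-04 to 1997-12-20: 108 days at 2.75% → £338,000 × 2.75% × 108/365 = £2,750.3014
Total = £4,083.7808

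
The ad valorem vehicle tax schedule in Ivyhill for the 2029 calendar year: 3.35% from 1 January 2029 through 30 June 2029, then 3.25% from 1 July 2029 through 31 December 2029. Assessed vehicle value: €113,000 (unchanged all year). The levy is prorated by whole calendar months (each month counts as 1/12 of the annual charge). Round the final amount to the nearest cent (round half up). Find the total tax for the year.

1 January – 30 June 2029: 6 months at 3.35% → €113,000 × 3.35% × 6/12 = €1,892.7500
1 July – 31 December 2029: 6 months at 3.25% → €113,000 × 3.25% × 6/12 = €1,836.2500
Total = €3,729.0000

€3,729.00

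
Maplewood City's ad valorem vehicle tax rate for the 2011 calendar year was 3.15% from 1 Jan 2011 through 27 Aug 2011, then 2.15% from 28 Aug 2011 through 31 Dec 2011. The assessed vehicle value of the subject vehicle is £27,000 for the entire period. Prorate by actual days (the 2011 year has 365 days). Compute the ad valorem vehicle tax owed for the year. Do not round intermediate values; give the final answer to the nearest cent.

1 Jan – 27 Aug 2011: 239 days at 3.15% → £27,000 × 3.15% × 239/365 = £556.9027
28 Aug – 31 Dec 2011: 126 days at 2.15% → £27,000 × 2.15% × 126/365 = £200.3918
Total = £757.2945

£757.29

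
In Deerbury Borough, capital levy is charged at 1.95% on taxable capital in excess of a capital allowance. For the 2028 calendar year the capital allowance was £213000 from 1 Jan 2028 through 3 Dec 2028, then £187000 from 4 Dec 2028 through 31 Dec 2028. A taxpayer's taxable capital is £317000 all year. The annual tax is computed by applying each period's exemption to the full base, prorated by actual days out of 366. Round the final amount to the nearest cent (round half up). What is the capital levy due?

1 Jan – 3 Dec 2028: 338 days, exemption £213000 → (£317000 − £213000) × 1.95% × 338/366 = £1872.8525
4 Dec – 31 Dec 2028: 28 days, exemption £187000 → (£317000 − £187000) × 1.95% × 28/366 = £193.9344
Total = £2066.7869

£2066.79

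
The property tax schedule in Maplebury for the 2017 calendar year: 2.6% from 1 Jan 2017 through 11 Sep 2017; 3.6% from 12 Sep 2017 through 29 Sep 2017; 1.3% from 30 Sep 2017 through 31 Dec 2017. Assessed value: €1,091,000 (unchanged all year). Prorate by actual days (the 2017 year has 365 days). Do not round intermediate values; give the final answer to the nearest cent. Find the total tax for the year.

1 Jan – 11 Sep 2017: 254 days at 2.6% → €1,091,000 × 2.6% × 254/365 = €19,739.6274
12 Sep – 29 Sep 2017: 18 days at 3.6% → €1,091,000 × 3.6% × 18/365 = €1,936.8986
30 Sep – 31 Dec 2017: 93 days at 1.3% → €1,091,000 × 1.3% × 93/365 = €3,613.7507
Total = €25,290.2767

€25,290.28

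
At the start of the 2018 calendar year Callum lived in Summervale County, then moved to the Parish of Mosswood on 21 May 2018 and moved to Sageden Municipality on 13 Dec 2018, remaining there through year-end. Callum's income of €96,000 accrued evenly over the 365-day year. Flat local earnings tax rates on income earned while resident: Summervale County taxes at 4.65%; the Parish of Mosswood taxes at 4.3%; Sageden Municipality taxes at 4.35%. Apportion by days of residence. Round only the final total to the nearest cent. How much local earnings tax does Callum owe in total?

Summervale County, 1 Jan – 20 May 2018: 140 days → €96,000 × 4.65% × 140/365 = €1,712.2192
The Parish of Mosswood, 21 May – 12 Dec 2018: 206 days → €96,000 × 4.3% × 206/365 = €2,329.7753
Sageden Municipality, 13 Dec – 31 Dec 2018: 19 days → €96,000 × 4.35% × 19/365 = €217.3808
Total = €4,259.3753

€4,259.38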